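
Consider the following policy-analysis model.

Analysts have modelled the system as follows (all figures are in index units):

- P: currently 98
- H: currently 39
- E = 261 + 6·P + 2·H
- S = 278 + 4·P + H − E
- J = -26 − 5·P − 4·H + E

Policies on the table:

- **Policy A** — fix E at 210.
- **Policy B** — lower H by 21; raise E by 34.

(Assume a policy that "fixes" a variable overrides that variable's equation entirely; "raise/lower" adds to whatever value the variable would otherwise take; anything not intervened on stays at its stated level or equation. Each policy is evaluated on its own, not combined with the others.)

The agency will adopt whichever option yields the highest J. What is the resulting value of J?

331

Policy A (E := 210):
  P = 98
  H = 39
  E = 210
  J = -26 − 5·98 − 4·39 + 210 = -462
Policy B (H − 21, E + 34):
  P = 98
  H = 39 − 21 = 18
  E = 261 + 6·98 + 2·18 (+34 from intervention) = 919
  J = -26 − 5·98 − 4·18 + 919 = 331
Comparing — Policy A: J=-462, Policy B: J=331. Highest is 331 (Policy B).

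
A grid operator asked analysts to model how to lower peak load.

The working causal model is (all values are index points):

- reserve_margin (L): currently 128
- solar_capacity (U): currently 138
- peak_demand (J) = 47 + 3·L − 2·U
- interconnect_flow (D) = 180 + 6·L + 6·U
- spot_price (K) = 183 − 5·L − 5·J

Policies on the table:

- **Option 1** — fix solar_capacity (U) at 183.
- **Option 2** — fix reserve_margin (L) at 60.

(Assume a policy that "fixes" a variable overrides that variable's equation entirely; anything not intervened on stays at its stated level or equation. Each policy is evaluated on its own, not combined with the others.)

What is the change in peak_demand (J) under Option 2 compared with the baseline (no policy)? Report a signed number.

-204

Baseline:
  L = 128
  U = 138
  J = 47 + 3·128 − 2·138 = 155
Option 2 (L := 60):
  L = 60
  U = 138
  J = 47 + 3·60 − 2·138 = -49
Change in J: -49 − 155 = -204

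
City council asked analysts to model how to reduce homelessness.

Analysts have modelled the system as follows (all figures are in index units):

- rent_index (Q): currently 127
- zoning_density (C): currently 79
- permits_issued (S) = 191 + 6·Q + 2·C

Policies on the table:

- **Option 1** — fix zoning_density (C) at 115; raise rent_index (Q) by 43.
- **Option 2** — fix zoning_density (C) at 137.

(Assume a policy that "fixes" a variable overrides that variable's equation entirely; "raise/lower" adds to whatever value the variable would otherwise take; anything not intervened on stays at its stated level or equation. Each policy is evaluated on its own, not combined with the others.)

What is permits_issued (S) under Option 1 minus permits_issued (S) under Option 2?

Option 1 (C := 115, Q + 43):
  Q = 127 + 43 = 170
  C = 115
  S = 191 + 6·170 + 2·115 = 1441
Option 2 (C := 137):
  Q = 127
  C = 137
  S = 191 + 6·127 + 2·137 = 1227
S: 1441 − 1227 = 214

214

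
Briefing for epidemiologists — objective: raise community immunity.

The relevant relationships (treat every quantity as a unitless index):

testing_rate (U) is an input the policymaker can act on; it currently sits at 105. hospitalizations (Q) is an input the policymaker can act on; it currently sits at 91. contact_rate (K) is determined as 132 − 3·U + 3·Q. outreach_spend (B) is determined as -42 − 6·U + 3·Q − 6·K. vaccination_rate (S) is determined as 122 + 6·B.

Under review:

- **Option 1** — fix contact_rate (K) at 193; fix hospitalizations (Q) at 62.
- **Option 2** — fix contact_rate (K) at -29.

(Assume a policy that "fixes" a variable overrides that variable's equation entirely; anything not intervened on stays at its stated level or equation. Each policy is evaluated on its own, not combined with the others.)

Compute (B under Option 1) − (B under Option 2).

Option 1 (K := 193, Q := 62):
  U = 105
  Q = 62
  K = 193
  B = -42 − 6·105 + 3·62 − 6·193 = -1644
Option 2 (K := -29):
  U = 105
  Q = 91
  K = -29
  B = -42 − 6·105 + 3·91 − 6·(-29) = -225
B: -1644 − (-225) = -1419

-1419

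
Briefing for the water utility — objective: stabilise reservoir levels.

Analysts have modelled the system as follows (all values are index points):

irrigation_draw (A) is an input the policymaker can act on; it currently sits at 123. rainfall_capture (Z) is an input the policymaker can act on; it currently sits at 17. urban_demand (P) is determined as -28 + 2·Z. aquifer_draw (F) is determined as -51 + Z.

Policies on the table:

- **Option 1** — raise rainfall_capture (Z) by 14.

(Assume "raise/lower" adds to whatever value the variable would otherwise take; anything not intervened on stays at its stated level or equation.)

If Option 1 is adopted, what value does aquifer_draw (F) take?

-20

Option 1 (Z + 14):
  Z = 17 + 14 = 31
  F = -51 + 31 = -20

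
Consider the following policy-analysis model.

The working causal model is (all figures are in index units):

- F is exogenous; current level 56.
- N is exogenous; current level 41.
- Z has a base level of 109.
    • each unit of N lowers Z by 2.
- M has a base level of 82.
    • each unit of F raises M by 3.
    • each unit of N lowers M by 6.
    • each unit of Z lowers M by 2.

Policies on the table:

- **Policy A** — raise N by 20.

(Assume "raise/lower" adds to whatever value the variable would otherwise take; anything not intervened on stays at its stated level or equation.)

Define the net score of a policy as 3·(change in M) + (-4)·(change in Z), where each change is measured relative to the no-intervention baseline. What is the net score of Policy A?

Baseline:
  F = 56
  N = 41
  Z = 109 − 2·41 = 27
  M = 82 + 3·56 − 6·41 − 2·27 = -50
Policy A (N + 20):
  F = 56
  N = 41 + 20 = 61
  Z = 109 − 2·61 = -13
  M = 82 + 3·56 − 6·61 − 2·(-13) = -90
ΔM = -90 − (-50) = -40; ΔZ = -13 − 27 = -40
Score = 3·(-40) + (-4)·(-40) = 40

40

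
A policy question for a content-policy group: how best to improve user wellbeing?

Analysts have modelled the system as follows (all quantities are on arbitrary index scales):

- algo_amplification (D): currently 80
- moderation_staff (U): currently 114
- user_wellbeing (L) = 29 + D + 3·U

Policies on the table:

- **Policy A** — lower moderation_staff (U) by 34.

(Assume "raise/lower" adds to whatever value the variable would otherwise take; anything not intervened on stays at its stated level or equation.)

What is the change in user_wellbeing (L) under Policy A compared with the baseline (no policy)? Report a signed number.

-102

Baseline:
  D = 80
  U = 114
  L = 29 + 80 + 3·114 = 451
Policy A (U − 34):
  D = 80
  U = 114 − 34 = 80
  L = 29 + 80 + 3·80 = 349
Change in L: 349 − 451 = -102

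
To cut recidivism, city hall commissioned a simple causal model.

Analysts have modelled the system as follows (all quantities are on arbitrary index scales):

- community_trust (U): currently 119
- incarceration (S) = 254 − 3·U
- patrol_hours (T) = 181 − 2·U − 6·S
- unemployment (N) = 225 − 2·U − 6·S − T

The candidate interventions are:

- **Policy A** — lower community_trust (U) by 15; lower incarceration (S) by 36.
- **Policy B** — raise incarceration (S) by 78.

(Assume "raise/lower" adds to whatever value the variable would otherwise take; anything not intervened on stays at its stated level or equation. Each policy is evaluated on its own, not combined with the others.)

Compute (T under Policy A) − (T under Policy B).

Policy A (U − 15, S − 36):
  U = 119 − 15 = 104
  S = 254 − 3·104 (−36 from intervention) = -94
  T = 181 − 2·104 − 6·(-94) = 537
Policy B (S + 78):
  U = 119
  S = 254 − 3·119 (+78 from intervention) = -25
  T = 181 − 2·119 − 6·(-25) = 93
T: 537 − 93 = 444

444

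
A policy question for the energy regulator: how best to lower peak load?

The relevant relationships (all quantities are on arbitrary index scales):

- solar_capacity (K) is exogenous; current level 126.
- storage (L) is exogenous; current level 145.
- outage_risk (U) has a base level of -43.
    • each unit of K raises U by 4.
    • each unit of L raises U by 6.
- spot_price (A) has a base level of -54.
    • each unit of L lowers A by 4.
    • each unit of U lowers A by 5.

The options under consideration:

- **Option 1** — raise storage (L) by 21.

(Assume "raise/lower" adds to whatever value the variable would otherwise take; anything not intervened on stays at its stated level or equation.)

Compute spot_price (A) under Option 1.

-8003

Option 1 (L + 21):
  K = 126
  L = 145 + 21 = 166
  U = -43 + 4·126 + 6·166 = 1457
  A = -54 − 4·166 − 5·1457 = -8003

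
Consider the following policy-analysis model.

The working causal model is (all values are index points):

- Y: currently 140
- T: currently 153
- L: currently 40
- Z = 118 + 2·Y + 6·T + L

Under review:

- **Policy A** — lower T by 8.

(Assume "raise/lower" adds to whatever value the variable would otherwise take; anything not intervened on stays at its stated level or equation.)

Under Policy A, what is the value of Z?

1308

Policy A (T − 8):
  Y = 140
  T = 153 − 8 = 145
  L = 40
  Z = 118 + 2·140 + 6·145 + 40 = 1308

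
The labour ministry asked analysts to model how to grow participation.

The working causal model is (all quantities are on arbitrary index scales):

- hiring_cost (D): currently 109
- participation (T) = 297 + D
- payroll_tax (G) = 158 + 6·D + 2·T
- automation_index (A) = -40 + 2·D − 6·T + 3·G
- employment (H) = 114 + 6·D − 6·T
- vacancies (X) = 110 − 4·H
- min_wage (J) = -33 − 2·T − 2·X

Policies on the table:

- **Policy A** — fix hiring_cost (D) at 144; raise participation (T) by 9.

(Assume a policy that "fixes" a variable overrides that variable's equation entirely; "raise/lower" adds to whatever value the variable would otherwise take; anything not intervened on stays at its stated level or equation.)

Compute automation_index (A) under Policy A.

Policy A (D := 144, T + 9):
  D = 144
  T = 297 + 144 (+9 from intervention) = 450
  G = 158 + 6·144 + 2·450 = 1922
  A = -40 + 2·144 − 6·450 + 3·1922 = 3314

3314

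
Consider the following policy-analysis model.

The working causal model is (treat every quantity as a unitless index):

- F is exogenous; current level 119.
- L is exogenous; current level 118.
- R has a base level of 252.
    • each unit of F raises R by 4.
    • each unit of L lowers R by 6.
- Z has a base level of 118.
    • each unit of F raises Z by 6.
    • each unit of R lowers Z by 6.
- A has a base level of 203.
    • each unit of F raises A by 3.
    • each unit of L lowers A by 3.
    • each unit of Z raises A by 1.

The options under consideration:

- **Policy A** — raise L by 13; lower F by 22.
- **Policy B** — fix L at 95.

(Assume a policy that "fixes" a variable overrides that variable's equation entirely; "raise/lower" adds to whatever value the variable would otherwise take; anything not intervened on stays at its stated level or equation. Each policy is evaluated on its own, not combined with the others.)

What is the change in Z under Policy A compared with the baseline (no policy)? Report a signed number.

Baseline:
  F = 119
  L = 118
  R = 252 + 4·119 − 6·118 = 20
  Z = 118 + 6·119 − 6·20 = 712
Policy A (L + 13, F − 22):
  F = 119 − 22 = 97
  L = 118 + 13 = 131
  R = 252 + 4·97 − 6·131 = -146
  Z = 118 + 6·97 − 6·(-146) = 1576
Change in Z: 1576 − 712 = 864

864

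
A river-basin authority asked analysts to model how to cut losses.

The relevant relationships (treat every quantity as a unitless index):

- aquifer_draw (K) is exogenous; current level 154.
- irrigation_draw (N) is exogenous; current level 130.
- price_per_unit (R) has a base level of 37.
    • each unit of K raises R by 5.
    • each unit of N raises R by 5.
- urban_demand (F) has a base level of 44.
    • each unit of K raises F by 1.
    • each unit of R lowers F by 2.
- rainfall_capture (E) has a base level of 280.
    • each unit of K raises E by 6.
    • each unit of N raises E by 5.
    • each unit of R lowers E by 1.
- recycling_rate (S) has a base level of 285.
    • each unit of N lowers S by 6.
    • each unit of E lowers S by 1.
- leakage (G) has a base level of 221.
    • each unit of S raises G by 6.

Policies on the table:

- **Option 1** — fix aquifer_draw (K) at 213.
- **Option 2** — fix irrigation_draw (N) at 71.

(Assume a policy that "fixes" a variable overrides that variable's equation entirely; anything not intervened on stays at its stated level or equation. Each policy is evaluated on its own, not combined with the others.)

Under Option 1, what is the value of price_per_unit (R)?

1752

Option 1 (K := 213):
  K = 213
  N = 130
  R = 37 + 5·213 + 5·130 = 1752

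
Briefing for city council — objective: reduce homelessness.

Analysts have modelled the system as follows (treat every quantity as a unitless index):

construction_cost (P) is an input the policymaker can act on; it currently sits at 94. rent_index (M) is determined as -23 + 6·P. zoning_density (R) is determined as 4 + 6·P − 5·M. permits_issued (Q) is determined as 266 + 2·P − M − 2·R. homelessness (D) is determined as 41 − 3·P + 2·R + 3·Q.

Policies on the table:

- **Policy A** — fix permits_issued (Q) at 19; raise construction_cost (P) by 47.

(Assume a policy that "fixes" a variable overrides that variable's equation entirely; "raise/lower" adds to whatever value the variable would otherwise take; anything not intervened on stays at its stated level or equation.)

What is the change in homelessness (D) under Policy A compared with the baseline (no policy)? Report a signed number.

-14901

Baseline:
  P = 94
  M = -23 + 6·94 = 541
  R = 4 + 6·94 − 5·541 = -2137
  Q = 266 + 2·94 − 541 − 2·(-2137) = 4187
  D = 41 − 3·94 + 2·(-2137) + 3·4187 = 8046
Policy A (Q := 19, P + 47):
  P = 94 + 47 = 141
  M = -23 + 6·141 = 823
  R = 4 + 6·141 − 5·823 = -3265
  Q = 19
  D = 41 − 3·141 + 2·(-3265) + 3·19 = -6855
Change in D: -6855 − 8046 = -14901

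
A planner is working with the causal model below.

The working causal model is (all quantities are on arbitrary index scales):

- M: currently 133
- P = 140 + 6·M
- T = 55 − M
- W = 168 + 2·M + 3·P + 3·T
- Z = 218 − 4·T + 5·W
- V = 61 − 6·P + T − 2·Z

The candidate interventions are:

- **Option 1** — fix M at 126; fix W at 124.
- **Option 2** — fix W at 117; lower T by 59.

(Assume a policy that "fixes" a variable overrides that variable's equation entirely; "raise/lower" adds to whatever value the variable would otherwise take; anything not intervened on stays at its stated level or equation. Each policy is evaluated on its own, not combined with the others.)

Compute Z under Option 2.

Option 2 (W := 117, T − 59):
  M = 133
  P = 140 + 6·133 = 938
  T = 55 − 133 (−59 from intervention) = -137
  W = 117
  Z = 218 − 4·(-137) + 5·117 = 1351

1351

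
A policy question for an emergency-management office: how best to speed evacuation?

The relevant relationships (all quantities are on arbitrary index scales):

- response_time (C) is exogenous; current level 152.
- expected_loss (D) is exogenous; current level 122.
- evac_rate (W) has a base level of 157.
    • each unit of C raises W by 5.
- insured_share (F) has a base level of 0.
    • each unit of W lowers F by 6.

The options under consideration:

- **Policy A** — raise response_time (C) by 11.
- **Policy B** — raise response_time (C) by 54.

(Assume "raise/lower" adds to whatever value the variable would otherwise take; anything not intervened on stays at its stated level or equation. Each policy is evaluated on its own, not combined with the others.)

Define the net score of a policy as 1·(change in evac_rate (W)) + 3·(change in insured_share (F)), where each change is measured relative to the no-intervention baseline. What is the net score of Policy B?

-4590

Baseline:
  C = 152
  W = 157 + 5·152 = 917
  F = 0 − 6·917 = -5502
Policy B (C + 54):
  C = 152 + 54 = 206
  W = 157 + 5·206 = 1187
  F = 0 − 6·1187 = -7122
ΔW = 1187 − 917 = 270; ΔF = -7122 − (-5502) = -1620
Score = 1·270 + 3·(-1620) = -4590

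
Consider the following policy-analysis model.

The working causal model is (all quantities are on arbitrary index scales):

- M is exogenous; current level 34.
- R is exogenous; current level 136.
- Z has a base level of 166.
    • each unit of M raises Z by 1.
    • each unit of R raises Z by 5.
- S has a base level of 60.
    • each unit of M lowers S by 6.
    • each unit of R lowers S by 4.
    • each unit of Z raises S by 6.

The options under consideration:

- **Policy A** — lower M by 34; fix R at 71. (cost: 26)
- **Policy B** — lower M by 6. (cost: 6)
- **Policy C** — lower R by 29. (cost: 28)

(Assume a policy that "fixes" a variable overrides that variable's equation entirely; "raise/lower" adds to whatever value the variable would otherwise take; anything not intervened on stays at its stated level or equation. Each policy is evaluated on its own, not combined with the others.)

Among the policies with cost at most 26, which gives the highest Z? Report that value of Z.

Policy A (M − 34, R := 71):
  M = 34 − 34 = 0
  R = 71
  Z = 166 + 0 + 5·71 = 521
Policy B (M − 6):
  M = 34 − 6 = 28
  R = 136
  Z = 166 + 28 + 5·136 = 874
Comparing — Policy A: Z=521, Policy B: Z=874. Highest is 874 (Policy B).

874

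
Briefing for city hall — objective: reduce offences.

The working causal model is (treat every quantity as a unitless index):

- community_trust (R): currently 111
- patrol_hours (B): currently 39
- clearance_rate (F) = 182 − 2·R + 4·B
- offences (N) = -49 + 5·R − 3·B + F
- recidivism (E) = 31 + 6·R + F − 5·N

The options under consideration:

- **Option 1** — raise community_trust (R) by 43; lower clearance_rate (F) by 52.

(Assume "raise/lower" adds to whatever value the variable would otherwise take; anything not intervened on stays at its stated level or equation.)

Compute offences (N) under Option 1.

582

Option 1 (R + 43, F − 52):
  R = 111 + 43 = 154
  B = 39
  F = 182 − 2·154 + 4·39 (−52 from intervention) = -22
  N = -49 + 5·154 − 3·39 + (-22) = 582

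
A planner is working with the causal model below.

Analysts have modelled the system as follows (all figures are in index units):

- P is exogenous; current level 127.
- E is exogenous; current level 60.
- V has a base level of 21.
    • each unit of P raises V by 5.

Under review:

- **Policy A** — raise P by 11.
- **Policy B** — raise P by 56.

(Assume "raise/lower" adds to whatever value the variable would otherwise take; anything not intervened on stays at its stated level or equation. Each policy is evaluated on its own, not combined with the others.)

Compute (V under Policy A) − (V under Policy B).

Policy A (P + 11):
  P = 127 + 11 = 138
  V = 21 + 5·138 = 711
Policy B (P + 56):
  P = 127 + 56 = 183
  V = 21 + 5·183 = 936
V: 711 − 936 = -225

-225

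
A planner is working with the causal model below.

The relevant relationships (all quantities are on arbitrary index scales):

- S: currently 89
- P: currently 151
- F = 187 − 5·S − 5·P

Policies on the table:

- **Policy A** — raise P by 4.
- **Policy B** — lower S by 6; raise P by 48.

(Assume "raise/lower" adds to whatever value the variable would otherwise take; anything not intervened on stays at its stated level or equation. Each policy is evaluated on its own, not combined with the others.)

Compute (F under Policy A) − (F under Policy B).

190

Policy A (P + 4):
  S = 89
  P = 151 + 4 = 155
  F = 187 − 5·89 − 5·155 = -1033
Policy B (S − 6, P + 48):
  S = 89 − 6 = 83
  P = 151 + 48 = 199
  F = 187 − 5·83 − 5·199 = -1223
F: -1033 − (-1223) = 190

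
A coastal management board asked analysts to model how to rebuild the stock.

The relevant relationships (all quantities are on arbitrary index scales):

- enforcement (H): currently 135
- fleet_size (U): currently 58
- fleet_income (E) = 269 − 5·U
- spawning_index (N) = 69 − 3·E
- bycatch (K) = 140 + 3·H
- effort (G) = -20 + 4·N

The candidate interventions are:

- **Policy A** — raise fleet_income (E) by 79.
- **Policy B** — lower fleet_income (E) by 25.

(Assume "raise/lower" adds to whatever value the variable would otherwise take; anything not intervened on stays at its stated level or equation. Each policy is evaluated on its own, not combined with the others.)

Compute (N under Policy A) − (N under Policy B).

-312

Policy A (E + 79):
  U = 58
  E = 269 − 5·58 (+79 from intervention) = 58
  N = 69 − 3·58 = -105
Policy B (E − 25):
  U = 58
  E = 269 − 5·58 (−25 from intervention) = -46
  N = 69 − 3·(-46) = 207
N: -105 − 207 = -312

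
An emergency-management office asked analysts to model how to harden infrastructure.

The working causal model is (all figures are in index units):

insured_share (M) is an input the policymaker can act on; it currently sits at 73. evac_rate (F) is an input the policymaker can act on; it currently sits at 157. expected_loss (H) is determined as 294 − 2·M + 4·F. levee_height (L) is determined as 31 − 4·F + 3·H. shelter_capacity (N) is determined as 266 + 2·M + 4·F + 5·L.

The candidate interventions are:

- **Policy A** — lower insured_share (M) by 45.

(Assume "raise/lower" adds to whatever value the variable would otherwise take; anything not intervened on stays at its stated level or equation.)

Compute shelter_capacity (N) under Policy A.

10955

Policy A (M − 45):
  M = 73 − 45 = 28
  F = 157
  H = 294 − 2·28 + 4·157 = 866
  L = 31 − 4·157 + 3·866 = 2001
  N = 266 + 2·28 + 4·157 + 5·2001 = 10955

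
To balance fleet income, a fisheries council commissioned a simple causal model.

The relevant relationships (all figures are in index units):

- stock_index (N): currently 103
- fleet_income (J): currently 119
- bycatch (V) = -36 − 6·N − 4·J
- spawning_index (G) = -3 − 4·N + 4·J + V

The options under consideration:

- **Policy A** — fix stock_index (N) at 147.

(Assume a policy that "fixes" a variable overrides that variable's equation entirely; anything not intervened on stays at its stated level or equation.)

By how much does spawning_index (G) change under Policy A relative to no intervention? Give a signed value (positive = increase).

Baseline:
  N = 103
  J = 119
  V = -36 − 6·103 − 4·119 = -1130
  G = -3 − 4·103 + 4·119 + (-1130) = -1069
Policy A (N := 147):
  N = 147
  J = 119
  V = -36 − 6·147 − 4·119 = -1394
  G = -3 − 4·147 + 4·119 + (-1394) = -1509
Change in G: -1509 − (-1069) = -440

-440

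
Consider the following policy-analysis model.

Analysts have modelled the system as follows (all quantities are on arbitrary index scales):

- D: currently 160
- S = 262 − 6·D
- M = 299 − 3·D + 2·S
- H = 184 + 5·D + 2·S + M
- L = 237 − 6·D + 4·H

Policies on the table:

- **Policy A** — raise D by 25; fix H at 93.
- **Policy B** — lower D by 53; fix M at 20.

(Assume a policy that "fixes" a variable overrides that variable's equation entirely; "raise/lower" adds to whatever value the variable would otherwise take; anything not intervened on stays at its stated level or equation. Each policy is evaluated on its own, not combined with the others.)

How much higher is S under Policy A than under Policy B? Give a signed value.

Policy A (D + 25, H := 93):
  D = 160 + 25 = 185
  S = 262 − 6·185 = -848
Policy B (D − 53, M := 20):
  D = 160 − 53 = 107
  S = 262 − 6·107 = -380
S: -848 − (-380) = -468

-468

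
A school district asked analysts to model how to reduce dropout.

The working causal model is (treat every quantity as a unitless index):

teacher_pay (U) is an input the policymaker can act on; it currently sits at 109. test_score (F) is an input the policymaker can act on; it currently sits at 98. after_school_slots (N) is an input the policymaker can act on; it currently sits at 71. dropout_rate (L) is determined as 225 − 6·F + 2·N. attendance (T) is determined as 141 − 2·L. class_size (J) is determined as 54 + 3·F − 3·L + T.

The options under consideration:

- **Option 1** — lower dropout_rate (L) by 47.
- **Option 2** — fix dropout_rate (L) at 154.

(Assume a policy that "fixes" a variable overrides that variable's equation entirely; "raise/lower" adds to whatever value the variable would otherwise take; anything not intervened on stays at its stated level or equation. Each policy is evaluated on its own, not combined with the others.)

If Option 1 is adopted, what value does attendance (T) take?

Option 1 (L − 47):
  F = 98
  N = 71
  L = 225 − 6·98 + 2·71 (−47 from intervention) = -268
  T = 141 − 2·(-268) = 677

677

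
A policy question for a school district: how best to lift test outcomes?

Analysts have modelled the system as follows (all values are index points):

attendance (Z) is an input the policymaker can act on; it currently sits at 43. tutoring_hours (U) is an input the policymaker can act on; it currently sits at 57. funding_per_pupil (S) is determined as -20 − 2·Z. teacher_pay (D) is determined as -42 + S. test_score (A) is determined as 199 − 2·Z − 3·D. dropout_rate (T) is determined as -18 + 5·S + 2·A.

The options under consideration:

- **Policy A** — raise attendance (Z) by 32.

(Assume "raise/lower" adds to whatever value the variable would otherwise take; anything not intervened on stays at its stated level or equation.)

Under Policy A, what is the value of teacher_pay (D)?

Policy A (Z + 32):
  Z = 43 + 32 = 75
  S = -20 − 2·75 = -170
  D = -42 + (-170) = -212

-212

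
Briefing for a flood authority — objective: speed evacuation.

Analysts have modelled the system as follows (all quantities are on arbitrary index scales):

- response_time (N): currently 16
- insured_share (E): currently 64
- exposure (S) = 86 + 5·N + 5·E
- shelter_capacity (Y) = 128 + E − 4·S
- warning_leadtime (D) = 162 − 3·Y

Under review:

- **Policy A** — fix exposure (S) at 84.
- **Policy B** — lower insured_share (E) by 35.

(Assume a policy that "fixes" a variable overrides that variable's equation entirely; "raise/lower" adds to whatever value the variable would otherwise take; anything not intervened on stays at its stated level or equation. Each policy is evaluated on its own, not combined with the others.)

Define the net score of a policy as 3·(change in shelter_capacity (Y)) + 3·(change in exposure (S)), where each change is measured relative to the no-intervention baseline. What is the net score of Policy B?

1470

Baseline:
  N = 16
  E = 64
  S = 86 + 5·16 + 5·64 = 486
  Y = 128 + 64 − 4·486 = -1752
Policy B (E − 35):
  N = 16
  E = 64 − 35 = 29
  S = 86 + 5·16 + 5·29 = 311
  Y = 128 + 29 − 4·311 = -1087
ΔY = -1087 − (-1752) = 665; ΔS = 311 − 486 = -175
Score = 3·665 + 3·(-175) = 1470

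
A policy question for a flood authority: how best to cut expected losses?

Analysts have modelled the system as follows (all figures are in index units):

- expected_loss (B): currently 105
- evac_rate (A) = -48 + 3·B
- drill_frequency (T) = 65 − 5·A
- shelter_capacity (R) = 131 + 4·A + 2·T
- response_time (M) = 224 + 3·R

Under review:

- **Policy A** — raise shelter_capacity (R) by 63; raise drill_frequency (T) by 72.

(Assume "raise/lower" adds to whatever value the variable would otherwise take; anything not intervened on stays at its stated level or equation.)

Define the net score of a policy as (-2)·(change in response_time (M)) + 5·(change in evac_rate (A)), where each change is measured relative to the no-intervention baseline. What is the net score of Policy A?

Baseline:
  B = 105
  A = -48 + 3·105 = 267
  T = 65 − 5·267 = -1270
  R = 131 + 4·267 + 2·(-1270) = -1341
  M = 224 + 3·(-1341) = -3799
Policy A (R + 63, T + 72):
  B = 105
  A = -48 + 3·105 = 267
  T = 65 − 5·267 (+72 from intervention) = -1198
  R = 131 + 4·267 + 2·(-1198) (+63 from intervention) = -1134
  M = 224 + 3·(-1134) = -3178
ΔM = -3178 − (-3799) = 621; ΔA = 267 − 267 = 0
Score = (-2)·621 + 5·0 = -1242

-1242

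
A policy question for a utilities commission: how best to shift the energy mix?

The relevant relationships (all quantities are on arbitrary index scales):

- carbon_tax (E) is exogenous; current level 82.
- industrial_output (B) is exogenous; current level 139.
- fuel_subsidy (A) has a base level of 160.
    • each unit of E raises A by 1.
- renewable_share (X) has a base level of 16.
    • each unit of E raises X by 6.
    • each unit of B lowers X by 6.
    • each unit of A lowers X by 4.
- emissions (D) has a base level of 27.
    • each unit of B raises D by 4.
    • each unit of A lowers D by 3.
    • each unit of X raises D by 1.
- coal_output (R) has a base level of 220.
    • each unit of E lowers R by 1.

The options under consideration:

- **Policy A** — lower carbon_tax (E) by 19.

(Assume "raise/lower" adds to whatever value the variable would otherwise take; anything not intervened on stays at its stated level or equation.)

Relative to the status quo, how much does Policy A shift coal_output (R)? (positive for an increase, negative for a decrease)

19

Baseline:
  E = 82
  R = 220 − 82 = 138
Policy A (E − 19):
  E = 82 − 19 = 63
  R = 220 − 63 = 157
Change in R: 157 − 138 = 19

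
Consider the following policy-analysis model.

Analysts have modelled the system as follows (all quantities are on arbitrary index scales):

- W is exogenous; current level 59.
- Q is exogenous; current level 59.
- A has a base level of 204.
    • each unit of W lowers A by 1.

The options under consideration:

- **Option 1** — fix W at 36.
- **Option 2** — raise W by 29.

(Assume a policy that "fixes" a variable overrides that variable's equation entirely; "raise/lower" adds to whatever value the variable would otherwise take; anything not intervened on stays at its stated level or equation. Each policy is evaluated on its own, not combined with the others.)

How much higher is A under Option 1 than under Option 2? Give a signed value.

Option 1 (W := 36):
  W = 36
  A = 204 − 36 = 168
Option 2 (W + 29):
  W = 59 + 29 = 88
  A = 204 − 88 = 116
A: 168 − 116 = 52

52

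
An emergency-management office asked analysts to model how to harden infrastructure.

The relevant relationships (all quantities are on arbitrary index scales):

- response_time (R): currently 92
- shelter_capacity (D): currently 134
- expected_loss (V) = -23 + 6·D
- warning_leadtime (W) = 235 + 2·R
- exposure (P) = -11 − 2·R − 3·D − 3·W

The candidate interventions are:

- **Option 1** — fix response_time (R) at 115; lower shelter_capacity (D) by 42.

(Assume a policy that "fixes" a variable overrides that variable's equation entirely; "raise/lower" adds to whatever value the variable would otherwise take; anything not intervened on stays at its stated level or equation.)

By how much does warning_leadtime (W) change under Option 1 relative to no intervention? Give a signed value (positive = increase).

46

Baseline:
  R = 92
  W = 235 + 2·92 = 419
Option 1 (R := 115, D − 42):
  R = 115
  W = 235 + 2·115 = 465
Change in W: 465 − 419 = 46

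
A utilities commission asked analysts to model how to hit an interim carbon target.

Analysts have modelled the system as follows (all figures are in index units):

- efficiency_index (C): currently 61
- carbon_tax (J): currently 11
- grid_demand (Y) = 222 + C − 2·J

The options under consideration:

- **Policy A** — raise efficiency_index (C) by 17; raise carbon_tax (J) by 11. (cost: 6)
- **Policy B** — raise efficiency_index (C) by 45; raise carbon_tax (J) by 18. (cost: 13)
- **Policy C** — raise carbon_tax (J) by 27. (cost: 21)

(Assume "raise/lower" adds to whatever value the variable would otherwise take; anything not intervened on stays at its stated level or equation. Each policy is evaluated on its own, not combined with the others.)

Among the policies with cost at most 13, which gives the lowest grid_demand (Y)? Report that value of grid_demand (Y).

256

Policy A (C + 17, J + 11):
  C = 61 + 17 = 78
  J = 11 + 11 = 22
  Y = 222 + 78 − 2·22 = 256
Policy B (C + 45, J + 18):
  C = 61 + 45 = 106
  J = 11 + 18 = 29
  Y = 222 + 106 − 2·29 = 270
Comparing — Policy A: Y=256, Policy B: Y=270. Lowest is 256 (Policy A).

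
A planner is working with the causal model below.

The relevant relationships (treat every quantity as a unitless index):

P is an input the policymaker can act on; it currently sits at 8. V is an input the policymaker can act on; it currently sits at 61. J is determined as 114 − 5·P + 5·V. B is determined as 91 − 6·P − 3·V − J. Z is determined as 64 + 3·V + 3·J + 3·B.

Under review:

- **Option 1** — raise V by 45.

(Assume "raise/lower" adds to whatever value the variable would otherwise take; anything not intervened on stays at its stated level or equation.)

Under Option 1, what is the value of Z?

Option 1 (V + 45):
  P = 8
  V = 61 + 45 = 106
  J = 114 − 5·8 + 5·106 = 604
  B = 91 − 6·8 − 3·106 − 604 = -879
  Z = 64 + 3·106 + 3·604 + 3·(-879) = -443

-443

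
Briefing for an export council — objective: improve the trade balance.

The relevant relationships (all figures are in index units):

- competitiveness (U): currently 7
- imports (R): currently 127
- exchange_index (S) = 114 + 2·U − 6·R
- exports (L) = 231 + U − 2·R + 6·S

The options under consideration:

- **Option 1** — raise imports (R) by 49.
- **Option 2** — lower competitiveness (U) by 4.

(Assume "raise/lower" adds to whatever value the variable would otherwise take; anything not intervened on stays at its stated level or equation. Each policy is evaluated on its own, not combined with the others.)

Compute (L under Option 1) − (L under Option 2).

Option 1 (R + 49):
  U = 7
  R = 127 + 49 = 176
  S = 114 + 2·7 − 6·176 = -928
  L = 231 + 7 − 2·176 + 6·(-928) = -5682
Option 2 (U − 4):
  U = 7 − 4 = 3
  R = 127
  S = 114 + 2·3 − 6·127 = -642
  L = 231 + 3 − 2·127 + 6·(-642) = -3872
L: -5682 − (-3872) = -1810

-1810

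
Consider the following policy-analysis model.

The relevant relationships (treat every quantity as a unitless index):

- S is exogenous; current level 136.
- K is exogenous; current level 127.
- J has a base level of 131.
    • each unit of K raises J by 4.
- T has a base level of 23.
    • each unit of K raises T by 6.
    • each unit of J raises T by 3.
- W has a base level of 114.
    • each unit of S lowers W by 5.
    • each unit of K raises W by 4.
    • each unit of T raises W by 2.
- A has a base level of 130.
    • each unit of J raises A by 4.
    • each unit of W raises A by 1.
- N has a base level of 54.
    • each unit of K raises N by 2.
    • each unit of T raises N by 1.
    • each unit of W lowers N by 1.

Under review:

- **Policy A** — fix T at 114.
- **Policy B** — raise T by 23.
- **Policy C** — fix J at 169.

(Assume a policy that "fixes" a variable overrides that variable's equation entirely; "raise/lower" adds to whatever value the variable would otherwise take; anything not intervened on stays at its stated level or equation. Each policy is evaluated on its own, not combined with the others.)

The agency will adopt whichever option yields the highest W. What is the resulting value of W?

5392

Policy A (T := 114):
  S = 136
  K = 127
  J = 131 + 4·127 = 639
  T = 114
  W = 114 − 5·136 + 4·127 + 2·114 = 170
Policy B (T + 23):
  S = 136
  K = 127
  J = 131 + 4·127 = 639
  T = 23 + 6·127 + 3·639 (+23 from intervention) = 2725
  W = 114 − 5·136 + 4·127 + 2·2725 = 5392
Policy C (J := 169):
  S = 136
  K = 127
  J = 169
  T = 23 + 6·127 + 3·169 = 1292
  W = 114 − 5·136 + 4·127 + 2·1292 = 2526
Comparing — Policy A: W=170, Policy B: W=5392, Policy C: W=2526. Highest is 5392 (Policy B).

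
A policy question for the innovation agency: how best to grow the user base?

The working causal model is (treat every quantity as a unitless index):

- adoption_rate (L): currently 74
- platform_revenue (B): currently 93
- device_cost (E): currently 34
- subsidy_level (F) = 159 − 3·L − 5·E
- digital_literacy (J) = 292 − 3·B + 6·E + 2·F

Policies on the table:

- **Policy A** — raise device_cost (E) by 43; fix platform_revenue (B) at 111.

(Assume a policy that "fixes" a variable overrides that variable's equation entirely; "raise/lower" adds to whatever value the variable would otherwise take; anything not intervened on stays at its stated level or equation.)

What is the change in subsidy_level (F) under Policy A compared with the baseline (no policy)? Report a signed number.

Baseline:
  L = 74
  E = 34
  F = 159 − 3·74 − 5·34 = -233
Policy A (E + 43, B := 111):
  L = 74
  E = 34 + 43 = 77
  F = 159 − 3·74 − 5·77 = -448
Change in F: -448 − (-233) = -215

-215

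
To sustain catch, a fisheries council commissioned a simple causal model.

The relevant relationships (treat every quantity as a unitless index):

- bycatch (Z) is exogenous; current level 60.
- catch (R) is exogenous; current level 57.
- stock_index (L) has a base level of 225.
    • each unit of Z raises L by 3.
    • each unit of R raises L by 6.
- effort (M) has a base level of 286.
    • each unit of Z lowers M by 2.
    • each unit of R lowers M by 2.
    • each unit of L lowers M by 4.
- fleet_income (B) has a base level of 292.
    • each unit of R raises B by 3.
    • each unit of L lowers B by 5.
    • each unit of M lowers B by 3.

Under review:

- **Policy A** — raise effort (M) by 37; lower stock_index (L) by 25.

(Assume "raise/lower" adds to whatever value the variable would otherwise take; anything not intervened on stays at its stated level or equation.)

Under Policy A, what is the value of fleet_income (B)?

Policy A (M + 37, L − 25):
  Z = 60
  R = 57
  L = 225 + 3·60 + 6·57 (−25 from intervention) = 722
  M = 286 − 2·60 − 2·57 − 4·722 (+37 from intervention) = -2799
  B = 292 + 3·57 − 5·722 − 3·(-2799) = 5250

5250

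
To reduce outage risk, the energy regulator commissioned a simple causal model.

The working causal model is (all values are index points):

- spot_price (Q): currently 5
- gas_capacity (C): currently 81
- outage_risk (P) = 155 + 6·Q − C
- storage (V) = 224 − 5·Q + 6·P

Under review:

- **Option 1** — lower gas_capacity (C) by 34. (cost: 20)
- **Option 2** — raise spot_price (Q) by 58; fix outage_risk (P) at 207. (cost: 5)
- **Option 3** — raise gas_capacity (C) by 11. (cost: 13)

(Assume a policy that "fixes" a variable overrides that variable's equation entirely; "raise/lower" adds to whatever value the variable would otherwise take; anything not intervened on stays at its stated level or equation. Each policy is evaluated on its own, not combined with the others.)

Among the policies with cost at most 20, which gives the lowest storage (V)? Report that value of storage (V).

Option 1 (C − 34):
  Q = 5
  C = 81 − 34 = 47
  P = 155 + 6·5 − 47 = 138
  V = 224 − 5·5 + 6·138 = 1027
Option 2 (Q + 58, P := 207):
  Q = 5 + 58 = 63
  C = 81
  P = 207
  V = 224 − 5·63 + 6·207 = 1151
Option 3 (C + 11):
  Q = 5
  C = 81 + 11 = 92
  P = 155 + 6·5 − 92 = 93
  V = 224 − 5·5 + 6·93 = 757
Comparing — Option 1: V=1027, Option 2: V=1151, Option 3: V=757. Lowest is 757 (Option 3).

757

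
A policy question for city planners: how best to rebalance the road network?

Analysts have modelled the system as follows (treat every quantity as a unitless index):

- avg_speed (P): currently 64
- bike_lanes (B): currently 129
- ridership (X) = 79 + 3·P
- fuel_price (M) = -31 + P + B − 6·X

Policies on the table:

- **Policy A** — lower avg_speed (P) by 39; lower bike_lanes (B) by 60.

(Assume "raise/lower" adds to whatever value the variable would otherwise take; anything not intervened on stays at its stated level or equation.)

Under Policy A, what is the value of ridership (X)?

Policy A (P − 39, B − 60):
  P = 64 − 39 = 25
  X = 79 + 3·25 = 154

154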